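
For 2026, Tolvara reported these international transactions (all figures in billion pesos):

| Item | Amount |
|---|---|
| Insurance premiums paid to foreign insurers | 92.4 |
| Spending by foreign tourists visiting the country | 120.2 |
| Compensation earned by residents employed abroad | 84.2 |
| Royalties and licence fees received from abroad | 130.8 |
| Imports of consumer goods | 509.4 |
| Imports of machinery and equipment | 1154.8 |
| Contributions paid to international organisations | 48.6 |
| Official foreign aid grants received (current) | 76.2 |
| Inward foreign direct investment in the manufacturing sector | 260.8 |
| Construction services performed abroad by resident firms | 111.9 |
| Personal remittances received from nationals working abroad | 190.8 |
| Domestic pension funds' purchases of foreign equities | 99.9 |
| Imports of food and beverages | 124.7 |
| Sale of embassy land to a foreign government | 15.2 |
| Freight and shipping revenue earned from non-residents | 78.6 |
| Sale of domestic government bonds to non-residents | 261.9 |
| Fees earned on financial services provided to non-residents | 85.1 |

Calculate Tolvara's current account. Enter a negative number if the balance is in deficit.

Goods: -509.4 - 1154.8 - 124.7 = -1788.9
Services: -92.4 + 120.2 + 85.1 + 78.6 + 111.9 + 130.8 = 434.2
Primary income: 84.2
Secondary income: 76.2 + 190.8 - 48.6 = 218.4
Current account = (-1788.9) + 434.2 + 84.2 + 218.4 = -1052.1
(Excluded from the current account — financial account: inward foreign direct investment in the manufacturing sector 260.8, domestic pension funds' purchases of foreign equities 99.9, sale of domestic government bonds to non-residents 261.9; capital account: sale of embassy land to a foreign government 15.2.)

-1052.1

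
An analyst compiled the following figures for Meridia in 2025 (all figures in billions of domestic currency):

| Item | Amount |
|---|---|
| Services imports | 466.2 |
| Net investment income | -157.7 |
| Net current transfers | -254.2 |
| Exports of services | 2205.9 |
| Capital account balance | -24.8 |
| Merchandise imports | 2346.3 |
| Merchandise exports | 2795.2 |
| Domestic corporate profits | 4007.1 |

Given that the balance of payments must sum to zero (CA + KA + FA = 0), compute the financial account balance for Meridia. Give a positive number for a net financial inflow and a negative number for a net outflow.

-1751.9

Goods balance = 2795.2 - 2346.3 = 448.9
Services balance = 2205.9 - 466.2 = 1739.7
Trade balance (goods + services) = 448.9 + 1739.7 = 2188.6
Net primary income = -157.7
Net secondary income = -254.2
Current account = 2188.6 + (-157.7) + (-254.2) = 1776.7
Financial account = -(1776.7 + (-24.8)) = -1751.9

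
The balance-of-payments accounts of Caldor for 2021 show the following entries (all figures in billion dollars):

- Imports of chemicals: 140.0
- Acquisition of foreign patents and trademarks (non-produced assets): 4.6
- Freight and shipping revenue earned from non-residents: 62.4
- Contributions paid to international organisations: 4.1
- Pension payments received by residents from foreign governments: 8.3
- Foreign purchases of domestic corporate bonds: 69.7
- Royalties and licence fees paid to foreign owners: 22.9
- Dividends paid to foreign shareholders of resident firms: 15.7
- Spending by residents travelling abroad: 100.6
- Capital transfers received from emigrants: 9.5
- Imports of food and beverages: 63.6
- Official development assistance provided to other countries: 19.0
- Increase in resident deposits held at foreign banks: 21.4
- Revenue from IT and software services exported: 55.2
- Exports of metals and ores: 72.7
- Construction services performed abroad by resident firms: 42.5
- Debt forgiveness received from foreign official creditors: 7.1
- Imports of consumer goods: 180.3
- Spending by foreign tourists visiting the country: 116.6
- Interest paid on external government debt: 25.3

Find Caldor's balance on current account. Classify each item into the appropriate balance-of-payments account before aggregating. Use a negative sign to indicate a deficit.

-213.8

Goods: 72.7 - 63.6 - 180.3 - 140.0 = -311.2
Services: 55.2 - 22.9 + 62.4 + 42.5 + 116.6 - 100.6 = 153.2
Primary income: -15.7 - 25.3 = -41.0
Secondary income: -19.0 + 8.3 - 4.1 = -14.8
Current account = (-311.2) + 153.2 + (-41.0) + (-14.8) = -213.8
(Excluded from the current account — capital account: acquisition of foreign patents and trademarks (non-produced assets) 4.6, capital transfers received from emigrants 9.5, debt forgiveness received from foreign official creditors 7.1; financial account: foreign purchases of domestic corporate bonds 69.7, increase in resident deposits held at foreign banks 21.4.)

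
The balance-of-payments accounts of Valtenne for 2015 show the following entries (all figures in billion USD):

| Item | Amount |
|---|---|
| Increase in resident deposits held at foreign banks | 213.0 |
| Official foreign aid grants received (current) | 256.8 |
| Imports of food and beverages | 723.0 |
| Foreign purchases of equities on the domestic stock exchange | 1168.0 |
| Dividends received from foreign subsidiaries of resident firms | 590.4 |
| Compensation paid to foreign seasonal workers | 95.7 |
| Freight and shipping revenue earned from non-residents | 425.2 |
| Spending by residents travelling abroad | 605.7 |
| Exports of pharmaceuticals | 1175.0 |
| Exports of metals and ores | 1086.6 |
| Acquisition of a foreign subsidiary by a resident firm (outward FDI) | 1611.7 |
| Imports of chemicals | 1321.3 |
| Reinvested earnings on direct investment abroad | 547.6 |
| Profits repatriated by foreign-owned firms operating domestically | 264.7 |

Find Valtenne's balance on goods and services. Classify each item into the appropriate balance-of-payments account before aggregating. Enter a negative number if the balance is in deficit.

36.8

Goods: 1086.6 - 1321.3 + 1175.0 - 723.0 = 217.3
Services: 425.2 - 605.7 = -180.5
Trade balance = 217.3 + (-180.5) = 36.8
(Excluded from the trade balance — financial account: increase in resident deposits held at foreign banks 213.0, foreign purchases of equities on the domestic stock exchange 1168.0, acquisition of a foreign subsidiary by a resident firm (outward FDI) 1611.7; secondary income: official foreign aid grants received (current) 256.8; primary income: dividends received from foreign subsidiaries of resident firms 590.4, compensation paid to foreign seasonal workers 95.7, reinvested earnings on direct investment abroad 547.6, profits repatriated by foreign-owned firms operating domestically 264.7.)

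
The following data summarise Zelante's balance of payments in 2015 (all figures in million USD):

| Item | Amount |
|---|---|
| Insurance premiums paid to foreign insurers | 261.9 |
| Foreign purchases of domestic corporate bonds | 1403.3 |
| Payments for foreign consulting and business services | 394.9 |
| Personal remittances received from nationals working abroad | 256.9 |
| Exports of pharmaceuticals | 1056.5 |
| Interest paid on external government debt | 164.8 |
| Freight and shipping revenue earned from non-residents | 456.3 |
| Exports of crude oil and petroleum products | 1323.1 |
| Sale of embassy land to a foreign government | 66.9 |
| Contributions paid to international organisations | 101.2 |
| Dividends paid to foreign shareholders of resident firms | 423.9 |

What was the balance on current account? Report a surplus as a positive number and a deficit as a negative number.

Goods: 1323.1 + 1056.5 = 2379.6
Services: -394.9 - 261.9 + 456.3 = -200.5
Primary income: -164.8 - 423.9 = -588.7
Secondary income: -101.2 + 256.9 = 155.7
Current account = 2379.6 + (-200.5) + (-588.7) + 155.7 = 1746.1
(Excluded from the current account — financial account: foreign purchases of domestic corporate bonds 1403.3; capital account: sale of embassy land to a foreign government 66.9.)

1746.1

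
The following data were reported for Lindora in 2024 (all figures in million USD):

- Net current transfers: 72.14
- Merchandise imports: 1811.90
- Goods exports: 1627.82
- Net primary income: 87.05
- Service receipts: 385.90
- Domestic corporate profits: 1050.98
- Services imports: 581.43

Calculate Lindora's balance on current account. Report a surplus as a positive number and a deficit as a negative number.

-220.42

Goods balance = 1627.82 - 1811.90 = -184.08
Services balance = 385.90 - 581.43 = -195.53
Trade balance (goods + services) = -184.08 + (-195.53) = -379.61
Net primary income = 87.05
Net secondary income = 72.14
Current account = -379.61 + 87.05 + 72.14 = -220.42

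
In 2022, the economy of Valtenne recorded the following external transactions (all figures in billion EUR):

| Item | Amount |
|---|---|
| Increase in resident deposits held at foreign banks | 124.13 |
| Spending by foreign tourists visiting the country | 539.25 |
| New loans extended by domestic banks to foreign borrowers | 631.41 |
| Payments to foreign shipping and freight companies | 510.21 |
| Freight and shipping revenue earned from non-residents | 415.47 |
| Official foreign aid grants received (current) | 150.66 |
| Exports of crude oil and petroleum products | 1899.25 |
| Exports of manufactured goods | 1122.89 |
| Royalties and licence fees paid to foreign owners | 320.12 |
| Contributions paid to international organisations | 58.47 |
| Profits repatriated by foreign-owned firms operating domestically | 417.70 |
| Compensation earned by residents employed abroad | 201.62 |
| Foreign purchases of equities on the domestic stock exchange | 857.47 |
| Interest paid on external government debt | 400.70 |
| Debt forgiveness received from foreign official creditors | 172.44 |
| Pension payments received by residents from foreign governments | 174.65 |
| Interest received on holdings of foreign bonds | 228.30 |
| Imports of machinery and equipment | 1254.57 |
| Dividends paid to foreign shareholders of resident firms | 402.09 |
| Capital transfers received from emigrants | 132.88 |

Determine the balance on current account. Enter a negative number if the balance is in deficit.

1368.23

Goods: -1254.57 + 1122.89 + 1899.25 = 1767.57
Services: 415.47 - 320.12 + 539.25 - 510.21 = 124.39
Primary income: -402.09 - 400.70 + 228.30 - 417.70 + 201.62 = -790.57
Secondary income: -58.47 + 150.66 + 174.65 = 266.84
Current account = 1767.57 + 124.39 + (-790.57) + 266.84 = 1368.23
(Excluded from the current account — financial account: increase in resident deposits held at foreign banks 124.13, new loans extended by domestic banks to foreign borrowers 631.41, foreign purchases of equities on the domestic stock exchange 857.47; capital account: debt forgiveness received from foreign official creditors 172.44, capital transfers received from emigrants 132.88.)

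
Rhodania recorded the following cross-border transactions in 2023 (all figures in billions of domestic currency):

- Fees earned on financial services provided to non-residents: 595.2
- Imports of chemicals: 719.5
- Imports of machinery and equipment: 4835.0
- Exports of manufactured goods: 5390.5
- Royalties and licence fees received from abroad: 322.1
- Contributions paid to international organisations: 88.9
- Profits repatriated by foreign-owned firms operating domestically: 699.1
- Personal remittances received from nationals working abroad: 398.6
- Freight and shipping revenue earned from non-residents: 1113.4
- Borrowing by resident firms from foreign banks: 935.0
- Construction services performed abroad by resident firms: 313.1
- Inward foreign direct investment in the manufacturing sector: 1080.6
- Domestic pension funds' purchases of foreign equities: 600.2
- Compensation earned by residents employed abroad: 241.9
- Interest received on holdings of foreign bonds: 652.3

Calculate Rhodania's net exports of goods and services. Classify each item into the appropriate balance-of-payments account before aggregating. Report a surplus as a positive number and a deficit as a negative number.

Goods: -719.5 + 5390.5 - 4835.0 = -164.0
Services: 313.1 + 1113.4 + 595.2 + 322.1 = 2343.8
Trade balance = -164.0 + 2343.8 = 2179.8
(Excluded from the trade balance — secondary income: contributions paid to international organisations 88.9, personal remittances received from nationals working abroad 398.6; primary income: profits repatriated by foreign-owned firms operating domestically 699.1, compensation earned by residents employed abroad 241.9, interest received on holdings of foreign bonds 652.3; financial account: borrowing by resident firms from foreign banks 935.0, inward foreign direct investment in the manufacturing sector 1080.6, domestic pension funds' purchases of foreign equities 600.2.)

2179.8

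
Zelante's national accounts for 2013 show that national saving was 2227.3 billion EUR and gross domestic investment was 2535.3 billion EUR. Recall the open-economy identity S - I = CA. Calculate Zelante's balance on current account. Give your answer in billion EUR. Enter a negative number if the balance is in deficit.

CA = S - I = 2227.3 - 2535.3 = -308.0

-308.0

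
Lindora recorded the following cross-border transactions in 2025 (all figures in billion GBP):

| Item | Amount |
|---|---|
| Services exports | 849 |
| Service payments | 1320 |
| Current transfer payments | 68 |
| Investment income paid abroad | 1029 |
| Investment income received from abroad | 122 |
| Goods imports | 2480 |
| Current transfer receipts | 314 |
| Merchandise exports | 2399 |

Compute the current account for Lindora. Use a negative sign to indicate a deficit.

Goods balance = 2399 - 2480 = -81
Services balance = 849 - 1320 = -471
Trade balance (goods + services) = -81 + (-471) = -552
Net primary income = 122 - 1029 = -907
Net secondary income = 314 - 68 = 246
Current account = -552 + (-907) + 246 = -1213

-1213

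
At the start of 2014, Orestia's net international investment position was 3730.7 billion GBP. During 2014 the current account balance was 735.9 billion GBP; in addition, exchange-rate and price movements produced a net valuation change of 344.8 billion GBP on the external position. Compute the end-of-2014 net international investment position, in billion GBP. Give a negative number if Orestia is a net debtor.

Change in NIIP = current account + net valuation change = 735.9 + 344.8 = 1080.7
End-of-year NIIP = 3730.7 + 1080.7 = 4811.4

4811.4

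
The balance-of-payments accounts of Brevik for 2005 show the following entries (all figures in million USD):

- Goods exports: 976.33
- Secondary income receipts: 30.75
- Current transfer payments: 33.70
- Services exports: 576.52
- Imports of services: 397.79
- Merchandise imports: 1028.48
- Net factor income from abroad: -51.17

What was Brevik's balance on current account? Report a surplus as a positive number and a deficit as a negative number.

72.46

Goods balance = 976.33 - 1028.48 = -52.15
Services balance = 576.52 - 397.79 = 178.73
Trade balance (goods + services) = -52.15 + 178.73 = 126.58
Net primary income = -51.17
Net secondary income = 30.75 - 33.70 = -2.95
Current account = 126.58 + (-51.17) + (-2.95) = 72.46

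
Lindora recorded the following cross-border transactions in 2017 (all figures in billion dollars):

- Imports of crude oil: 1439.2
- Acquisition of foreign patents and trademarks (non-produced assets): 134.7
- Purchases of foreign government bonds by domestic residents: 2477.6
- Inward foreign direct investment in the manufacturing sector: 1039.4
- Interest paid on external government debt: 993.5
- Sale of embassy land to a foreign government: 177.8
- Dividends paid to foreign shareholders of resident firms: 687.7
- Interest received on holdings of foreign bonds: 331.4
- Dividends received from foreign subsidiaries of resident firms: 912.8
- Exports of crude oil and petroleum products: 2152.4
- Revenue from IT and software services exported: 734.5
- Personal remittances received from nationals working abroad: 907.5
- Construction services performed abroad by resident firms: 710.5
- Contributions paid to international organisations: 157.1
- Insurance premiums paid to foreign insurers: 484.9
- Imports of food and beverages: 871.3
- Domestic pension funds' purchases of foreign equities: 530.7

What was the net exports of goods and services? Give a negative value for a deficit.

802.0

Goods: 2152.4 - 1439.2 - 871.3 = -158.1
Services: -484.9 + 734.5 + 710.5 = 960.1
Trade balance = -158.1 + 960.1 = 802.0
(Excluded from the trade balance — capital account: acquisition of foreign patents and trademarks (non-produced assets) 134.7, sale of embassy land to a foreign government 177.8; financial account: purchases of foreign government bonds by domestic residents 2477.6, inward foreign direct investment in the manufacturing sector 1039.4, domestic pension funds' purchases of foreign equities 530.7; primary income: interest paid on external government debt 993.5, dividends paid to foreign shareholders of resident firms 687.7, interest received on holdings of foreign bonds 331.4, dividends received from foreign subsidiaries of resident firms 912.8; secondary income: personal remittances received from nationals working abroad 907.5, contributions paid to international organisations 157.1.)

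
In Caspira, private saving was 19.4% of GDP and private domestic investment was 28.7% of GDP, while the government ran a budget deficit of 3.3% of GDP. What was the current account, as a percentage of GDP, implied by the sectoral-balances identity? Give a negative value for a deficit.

-12.6

By the sectoral-balances identity, CA = (S_private - I) + (T - G).
Private balance = 19.4 - 28.7 = -9.3
Government balance (T - G) = -3.3
CA = -9.3 + (-3.3) = -12.6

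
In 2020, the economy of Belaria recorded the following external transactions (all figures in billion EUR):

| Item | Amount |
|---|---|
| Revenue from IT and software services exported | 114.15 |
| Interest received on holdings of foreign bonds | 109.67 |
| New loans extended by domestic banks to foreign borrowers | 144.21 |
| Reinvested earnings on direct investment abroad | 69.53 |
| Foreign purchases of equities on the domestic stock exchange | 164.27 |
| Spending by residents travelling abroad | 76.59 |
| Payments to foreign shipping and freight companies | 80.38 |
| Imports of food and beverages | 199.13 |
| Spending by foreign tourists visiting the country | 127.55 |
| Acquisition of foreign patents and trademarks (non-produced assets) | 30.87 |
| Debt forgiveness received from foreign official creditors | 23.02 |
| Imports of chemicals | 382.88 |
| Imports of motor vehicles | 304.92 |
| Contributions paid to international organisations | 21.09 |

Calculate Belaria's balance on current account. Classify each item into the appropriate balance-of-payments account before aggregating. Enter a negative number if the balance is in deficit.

-644.09

Goods: -199.13 - 382.88 - 304.92 = -886.93
Services: 127.55 - 76.59 + 114.15 - 80.38 = 84.73
Primary income: 109.67 + 69.53 = 179.20
Secondary income: -21.09
Current account = (-886.93) + 84.73 + 179.20 + (-21.09) = -644.09
(Excluded from the current account — financial account: new loans extended by domestic banks to foreign borrowers 144.21, foreign purchases of equities on the domestic stock exchange 164.27; capital account: acquisition of foreign patents and trademarks (non-produced assets) 30.87, debt forgiveness received from foreign official creditors 23.02.)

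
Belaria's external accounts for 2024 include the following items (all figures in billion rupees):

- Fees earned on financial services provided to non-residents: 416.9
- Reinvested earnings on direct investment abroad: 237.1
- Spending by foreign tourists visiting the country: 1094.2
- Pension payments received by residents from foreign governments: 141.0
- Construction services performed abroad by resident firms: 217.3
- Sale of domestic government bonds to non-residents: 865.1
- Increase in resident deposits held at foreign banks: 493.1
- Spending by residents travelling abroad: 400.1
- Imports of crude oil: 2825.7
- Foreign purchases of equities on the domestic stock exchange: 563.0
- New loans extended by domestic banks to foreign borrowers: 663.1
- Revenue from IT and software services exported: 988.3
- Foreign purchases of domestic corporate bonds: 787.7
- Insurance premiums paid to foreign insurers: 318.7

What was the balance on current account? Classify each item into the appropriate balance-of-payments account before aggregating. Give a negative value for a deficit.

-449.7

Goods: -2825.7
Services: 1094.2 + 988.3 - 318.7 + 416.9 + 217.3 - 400.1 = 1997.9
Primary income: 237.1
Secondary income: 141.0
Current account = (-2825.7) + 1997.9 + 237.1 + 141.0 = -449.7
(Excluded from the current account — financial account: sale of domestic government bonds to non-residents 865.1, increase in resident deposits held at foreign banks 493.1, foreign purchases of equities on the domestic stock exchange 563.0, new loans extended by domestic banks to foreign borrowers 663.1, foreign purchases of domestic corporate bonds 787.7.)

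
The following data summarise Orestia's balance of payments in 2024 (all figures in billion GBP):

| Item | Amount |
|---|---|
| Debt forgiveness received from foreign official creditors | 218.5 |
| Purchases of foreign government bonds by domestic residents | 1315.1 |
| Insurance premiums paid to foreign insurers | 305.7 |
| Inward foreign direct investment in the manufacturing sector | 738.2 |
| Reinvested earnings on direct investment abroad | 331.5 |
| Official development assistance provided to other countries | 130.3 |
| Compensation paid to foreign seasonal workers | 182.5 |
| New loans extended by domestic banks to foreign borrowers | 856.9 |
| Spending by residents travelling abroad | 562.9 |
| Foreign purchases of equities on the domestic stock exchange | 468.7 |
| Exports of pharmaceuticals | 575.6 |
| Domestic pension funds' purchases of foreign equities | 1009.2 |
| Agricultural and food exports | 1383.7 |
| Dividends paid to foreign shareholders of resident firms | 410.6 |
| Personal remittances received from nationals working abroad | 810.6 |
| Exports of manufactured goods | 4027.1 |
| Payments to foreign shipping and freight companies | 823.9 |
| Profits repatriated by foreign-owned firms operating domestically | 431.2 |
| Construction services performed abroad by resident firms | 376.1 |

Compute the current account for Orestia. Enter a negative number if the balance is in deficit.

4657.5

Goods: 575.6 + 1383.7 + 4027.1 = 5986.4
Services: -823.9 - 562.9 - 305.7 + 376.1 = -1316.4
Primary income: -182.5 - 431.2 + 331.5 - 410.6 = -692.8
Secondary income: -130.3 + 810.6 = 680.3
Current account = 5986.4 + (-1316.4) + (-692.8) + 680.3 = 4657.5
(Excluded from the current account — capital account: debt forgiveness received from foreign official creditors 218.5; financial account: purchases of foreign government bonds by domestic residents 1315.1, inward foreign direct investment in the manufacturing sector 738.2, new loans extended by domestic banks to foreign borrowers 856.9, foreign purchases of equities on the domestic stock exchange 468.7, domestic pension funds' purchases of foreign equities 1009.2.)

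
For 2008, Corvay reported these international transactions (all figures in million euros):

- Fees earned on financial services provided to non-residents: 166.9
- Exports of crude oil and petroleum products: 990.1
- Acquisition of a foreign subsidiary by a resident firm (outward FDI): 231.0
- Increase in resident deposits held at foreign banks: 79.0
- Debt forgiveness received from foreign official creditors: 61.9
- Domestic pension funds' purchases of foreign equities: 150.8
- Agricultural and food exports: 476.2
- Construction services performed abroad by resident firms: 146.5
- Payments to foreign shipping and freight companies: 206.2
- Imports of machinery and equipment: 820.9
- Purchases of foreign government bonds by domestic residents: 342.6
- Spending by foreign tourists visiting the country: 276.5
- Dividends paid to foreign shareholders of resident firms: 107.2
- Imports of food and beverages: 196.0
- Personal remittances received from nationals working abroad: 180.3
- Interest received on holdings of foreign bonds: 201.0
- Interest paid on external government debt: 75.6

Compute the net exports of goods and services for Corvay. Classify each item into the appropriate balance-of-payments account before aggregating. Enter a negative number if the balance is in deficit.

833.1

Goods: -820.9 - 196.0 + 990.1 + 476.2 = 449.4
Services: 146.5 + 166.9 + 276.5 - 206.2 = 383.7
Trade balance = 449.4 + 383.7 = 833.1
(Excluded from the trade balance — financial account: acquisition of a foreign subsidiary by a resident firm (outward FDI) 231.0, increase in resident deposits held at foreign banks 79.0, domestic pension funds' purchases of foreign equities 150.8, purchases of foreign government bonds by domestic residents 342.6; capital account: debt forgiveness received from foreign official creditors 61.9; primary income: dividends paid to foreign shareholders of resident firms 107.2, interest received on holdings of foreign bonds 201.0, interest paid on external government debt 75.6; secondary income: personal remittances received from nationals working abroad 180.3.)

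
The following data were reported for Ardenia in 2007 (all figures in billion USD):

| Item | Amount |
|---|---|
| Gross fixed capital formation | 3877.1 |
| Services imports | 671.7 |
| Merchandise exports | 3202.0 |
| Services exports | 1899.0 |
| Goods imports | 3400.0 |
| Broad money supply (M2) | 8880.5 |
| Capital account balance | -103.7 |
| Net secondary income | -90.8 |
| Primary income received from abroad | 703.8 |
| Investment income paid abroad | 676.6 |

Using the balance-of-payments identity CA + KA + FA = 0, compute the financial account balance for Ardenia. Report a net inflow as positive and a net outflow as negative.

Goods balance = 3202.0 - 3400.0 = -198.0
Services balance = 1899.0 - 671.7 = 1227.3
Trade balance (goods + services) = -198.0 + 1227.3 = 1029.3
Net primary income = 703.8 - 676.6 = 27.2
Net secondary income = -90.8
Current account = 1029.3 + 27.2 + (-90.8) = 965.7
Financial account = -(965.7 + (-103.7)) = -862.0

-862.0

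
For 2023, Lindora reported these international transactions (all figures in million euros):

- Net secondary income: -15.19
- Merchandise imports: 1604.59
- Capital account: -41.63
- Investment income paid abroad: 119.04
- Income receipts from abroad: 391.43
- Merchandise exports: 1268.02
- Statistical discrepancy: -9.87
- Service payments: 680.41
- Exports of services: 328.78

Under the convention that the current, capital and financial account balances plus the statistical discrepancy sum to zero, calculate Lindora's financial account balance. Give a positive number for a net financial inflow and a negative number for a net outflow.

Goods balance = 1268.02 - 1604.59 = -336.57
Services balance = 328.78 - 680.41 = -351.63
Trade balance (goods + services) = -336.57 + (-351.63) = -688.20
Net primary income = 391.43 - 119.04 = 272.39
Net secondary income = -15.19
Current account = -688.20 + 272.39 + (-15.19) = -431.00
Financial account = -(-431.00 + (-41.63) + (-9.87)) = 482.50

482.50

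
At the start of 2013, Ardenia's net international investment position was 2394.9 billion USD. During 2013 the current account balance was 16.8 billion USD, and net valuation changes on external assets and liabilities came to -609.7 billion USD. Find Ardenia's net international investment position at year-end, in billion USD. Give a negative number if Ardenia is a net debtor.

Change in NIIP = current account + net valuation change = 16.8 + (-609.7) = -592.9
End-of-year NIIP = 2394.9 + (-592.9) = 1802.0

1802.0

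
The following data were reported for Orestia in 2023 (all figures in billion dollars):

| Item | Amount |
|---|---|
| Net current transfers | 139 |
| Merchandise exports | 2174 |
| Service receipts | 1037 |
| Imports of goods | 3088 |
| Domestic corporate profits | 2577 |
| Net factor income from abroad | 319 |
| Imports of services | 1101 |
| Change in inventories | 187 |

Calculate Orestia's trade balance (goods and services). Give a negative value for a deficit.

Goods balance = 2174 - 3088 = -914
Services balance = 1037 - 1101 = -64
Trade balance (goods + services) = -914 + (-64) = -978

-978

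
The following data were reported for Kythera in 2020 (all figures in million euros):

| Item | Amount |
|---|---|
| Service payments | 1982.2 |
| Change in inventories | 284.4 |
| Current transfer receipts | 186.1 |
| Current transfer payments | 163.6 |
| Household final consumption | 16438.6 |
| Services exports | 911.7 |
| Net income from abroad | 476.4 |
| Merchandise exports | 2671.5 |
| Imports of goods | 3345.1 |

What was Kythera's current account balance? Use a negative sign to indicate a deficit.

-1245.2

Goods balance = 2671.5 - 3345.1 = -673.6
Services balance = 911.7 - 1982.2 = -1070.5
Trade balance (goods + services) = -673.6 + (-1070.5) = -1744.1
Net primary income = 476.4
Net secondary income = 186.1 - 163.6 = 22.5
Current account = -1744.1 + 476.4 + 22.5 = -1245.2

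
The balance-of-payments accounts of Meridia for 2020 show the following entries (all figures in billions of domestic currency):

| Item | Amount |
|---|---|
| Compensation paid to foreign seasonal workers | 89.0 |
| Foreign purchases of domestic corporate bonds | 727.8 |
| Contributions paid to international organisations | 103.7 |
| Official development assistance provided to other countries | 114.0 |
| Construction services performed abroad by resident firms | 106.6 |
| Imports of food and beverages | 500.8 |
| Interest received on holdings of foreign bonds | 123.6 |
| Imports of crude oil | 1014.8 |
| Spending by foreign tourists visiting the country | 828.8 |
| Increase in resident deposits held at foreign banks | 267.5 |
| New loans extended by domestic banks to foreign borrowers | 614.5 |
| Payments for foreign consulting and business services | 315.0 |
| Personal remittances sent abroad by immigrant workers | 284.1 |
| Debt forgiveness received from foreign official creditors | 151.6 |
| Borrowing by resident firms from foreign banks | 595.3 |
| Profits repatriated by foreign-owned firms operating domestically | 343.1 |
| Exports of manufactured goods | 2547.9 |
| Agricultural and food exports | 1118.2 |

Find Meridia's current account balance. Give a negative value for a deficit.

Goods: -1014.8 - 500.8 + 1118.2 + 2547.9 = 2150.5
Services: -315.0 + 106.6 + 828.8 = 620.4
Primary income: 123.6 - 89.0 - 343.1 = -308.5
Secondary income: -103.7 - 114.0 - 284.1 = -501.8
Current account = 2150.5 + 620.4 + (-308.5) + (-501.8) = 1960.6
(Excluded from the current account — financial account: foreign purchases of domestic corporate bonds 727.8, increase in resident deposits held at foreign banks 267.5, new loans extended by domestic banks to foreign borrowers 614.5, borrowing by resident firms from foreign banks 595.3; capital account: debt forgiveness received from foreign official creditors 151.6.)

1960.6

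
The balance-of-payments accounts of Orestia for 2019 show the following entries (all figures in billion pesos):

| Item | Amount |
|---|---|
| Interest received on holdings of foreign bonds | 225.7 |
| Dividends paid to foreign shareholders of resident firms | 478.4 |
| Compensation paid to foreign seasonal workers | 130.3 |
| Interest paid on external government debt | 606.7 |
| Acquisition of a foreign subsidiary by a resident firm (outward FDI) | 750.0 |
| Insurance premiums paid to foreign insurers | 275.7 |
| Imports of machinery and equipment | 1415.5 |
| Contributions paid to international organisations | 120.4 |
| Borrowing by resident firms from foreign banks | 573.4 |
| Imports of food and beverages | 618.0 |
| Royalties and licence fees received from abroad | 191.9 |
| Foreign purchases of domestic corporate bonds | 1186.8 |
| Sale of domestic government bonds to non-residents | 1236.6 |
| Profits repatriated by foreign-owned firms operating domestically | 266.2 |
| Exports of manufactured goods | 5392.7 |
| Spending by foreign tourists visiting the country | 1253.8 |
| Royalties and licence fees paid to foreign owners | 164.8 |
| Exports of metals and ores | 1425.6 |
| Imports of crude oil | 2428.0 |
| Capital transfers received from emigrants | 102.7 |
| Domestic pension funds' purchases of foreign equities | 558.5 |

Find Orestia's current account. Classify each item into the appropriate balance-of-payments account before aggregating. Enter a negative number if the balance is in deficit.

Goods: -2428.0 + 5392.7 - 618.0 - 1415.5 + 1425.6 = 2356.8
Services: -164.8 - 275.7 + 191.9 + 1253.8 = 1005.2
Primary income: -130.3 - 266.2 + 225.7 - 478.4 - 606.7 = -1255.9
Secondary income: -120.4
Current account = 2356.8 + 1005.2 + (-1255.9) + (-120.4) = 1985.7
(Excluded from the current account — financial account: acquisition of a foreign subsidiary by a resident firm (outward FDI) 750.0, borrowing by resident firms from foreign banks 573.4, foreign purchases of domestic corporate bonds 1186.8, sale of domestic government bonds to non-residents 1236.6, domestic pension funds' purchases of foreign equities 558.5; capital account: capital transfers received from emigrants 102.7.)

1985.7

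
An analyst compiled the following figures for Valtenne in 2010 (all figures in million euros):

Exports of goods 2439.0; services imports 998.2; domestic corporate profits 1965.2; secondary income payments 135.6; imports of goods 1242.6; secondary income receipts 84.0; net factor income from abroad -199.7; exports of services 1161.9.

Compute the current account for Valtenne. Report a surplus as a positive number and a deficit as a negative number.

1108.8

Goods balance = 2439.0 - 1242.6 = 1196.4
Services balance = 1161.9 - 998.2 = 163.7
Trade balance (goods + services) = 1196.4 + 163.7 = 1360.1
Net primary income = -199.7
Net secondary income = 84.0 - 135.6 = -51.6
Current account = 1360.1 + (-199.7) + (-51.6) = 1108.8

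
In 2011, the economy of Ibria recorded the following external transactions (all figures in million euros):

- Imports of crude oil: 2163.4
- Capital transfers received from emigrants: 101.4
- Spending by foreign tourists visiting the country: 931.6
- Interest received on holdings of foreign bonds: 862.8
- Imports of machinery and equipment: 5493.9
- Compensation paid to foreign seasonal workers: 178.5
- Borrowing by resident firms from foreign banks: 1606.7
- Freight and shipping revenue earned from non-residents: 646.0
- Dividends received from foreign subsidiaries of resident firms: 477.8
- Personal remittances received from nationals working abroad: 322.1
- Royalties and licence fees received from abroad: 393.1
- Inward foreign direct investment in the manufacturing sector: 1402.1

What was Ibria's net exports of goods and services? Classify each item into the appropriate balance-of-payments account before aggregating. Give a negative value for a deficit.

Goods: -5493.9 - 2163.4 = -7657.3
Services: 646.0 + 931.6 + 393.1 = 1970.7
Trade balance = -7657.3 + 1970.7 = -5686.6
(Excluded from the trade balance — capital account: capital transfers received from emigrants 101.4; primary income: interest received on holdings of foreign bonds 862.8, compensation paid to foreign seasonal workers 178.5, dividends received from foreign subsidiaries of resident firms 477.8; financial account: borrowing by resident firms from foreign banks 1606.7, inward foreign direct investment in the manufacturing sector 1402.1; secondary income: personal remittances received from nationals working abroad 322.1.)

-5686.6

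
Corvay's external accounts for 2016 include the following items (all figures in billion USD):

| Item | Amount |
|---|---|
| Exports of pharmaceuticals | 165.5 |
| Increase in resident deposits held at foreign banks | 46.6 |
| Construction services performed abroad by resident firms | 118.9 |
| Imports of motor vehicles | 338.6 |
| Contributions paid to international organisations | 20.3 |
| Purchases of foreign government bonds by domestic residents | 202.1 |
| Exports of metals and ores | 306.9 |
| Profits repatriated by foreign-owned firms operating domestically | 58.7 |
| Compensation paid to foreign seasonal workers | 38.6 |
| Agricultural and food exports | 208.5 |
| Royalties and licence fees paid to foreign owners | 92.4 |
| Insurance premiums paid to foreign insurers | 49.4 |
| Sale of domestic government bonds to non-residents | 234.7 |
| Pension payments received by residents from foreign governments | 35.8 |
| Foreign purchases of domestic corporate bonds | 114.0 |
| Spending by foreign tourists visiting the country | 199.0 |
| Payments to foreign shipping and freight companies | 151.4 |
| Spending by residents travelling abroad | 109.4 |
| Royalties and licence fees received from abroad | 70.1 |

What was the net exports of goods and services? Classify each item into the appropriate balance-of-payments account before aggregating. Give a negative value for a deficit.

Goods: 208.5 + 165.5 + 306.9 - 338.6 = 342.3
Services: 70.1 - 151.4 - 92.4 - 109.4 + 199.0 + 118.9 - 49.4 = -14.6
Trade balance = 342.3 + (-14.6) = 327.7
(Excluded from the trade balance — financial account: increase in resident deposits held at foreign banks 46.6, purchases of foreign government bonds by domestic residents 202.1, sale of domestic government bonds to non-residents 234.7, foreign purchases of domestic corporate bonds 114.0; secondary income: contributions paid to international organisations 20.3, pension payments received by residents from foreign governments 35.8; primary income: profits repatriated by foreign-owned firms operating domestically 58.7, compensation paid to foreign seasonal workers 38.6.)

327.7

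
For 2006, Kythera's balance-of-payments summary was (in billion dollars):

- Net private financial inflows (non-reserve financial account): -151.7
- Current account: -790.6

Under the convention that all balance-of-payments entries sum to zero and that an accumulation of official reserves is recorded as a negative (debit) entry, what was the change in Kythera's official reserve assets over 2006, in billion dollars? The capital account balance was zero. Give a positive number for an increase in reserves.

Official reserve transactions balance = -((-790.6) + (-151.7)) = 942.3
An accumulation of reserves is recorded as a debit (negative entry), so the change in the stock of reserves is the negative of that balance.
Change in official reserves = -(942.3) = -942.3

-942.3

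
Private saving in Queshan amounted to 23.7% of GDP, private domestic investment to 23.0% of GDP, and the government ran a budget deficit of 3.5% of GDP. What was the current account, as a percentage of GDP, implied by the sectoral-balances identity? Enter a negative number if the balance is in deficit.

-2.8

By the sectoral-balances identity, CA = (S_private - I) + (T - G).
Private balance = 23.7 - 23.0 = 0.7
Government balance (T - G) = -3.5
CA = 0.7 + (-3.5) = -2.8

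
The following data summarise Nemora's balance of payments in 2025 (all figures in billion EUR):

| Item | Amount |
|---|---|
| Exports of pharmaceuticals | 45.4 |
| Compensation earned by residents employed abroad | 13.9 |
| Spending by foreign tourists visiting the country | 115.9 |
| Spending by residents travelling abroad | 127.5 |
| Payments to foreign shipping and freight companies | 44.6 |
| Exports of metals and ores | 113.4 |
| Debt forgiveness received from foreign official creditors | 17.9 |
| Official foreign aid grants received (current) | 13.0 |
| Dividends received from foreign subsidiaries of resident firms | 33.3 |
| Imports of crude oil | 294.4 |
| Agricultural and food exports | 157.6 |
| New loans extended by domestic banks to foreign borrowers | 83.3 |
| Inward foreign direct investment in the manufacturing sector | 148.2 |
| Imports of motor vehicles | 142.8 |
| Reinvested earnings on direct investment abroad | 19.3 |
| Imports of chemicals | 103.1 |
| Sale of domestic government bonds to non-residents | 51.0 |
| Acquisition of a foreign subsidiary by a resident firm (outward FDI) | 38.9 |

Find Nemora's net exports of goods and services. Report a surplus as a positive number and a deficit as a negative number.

-280.1

Goods: 45.4 - 142.8 - 103.1 - 294.4 + 113.4 + 157.6 = -223.9
Services: 115.9 - 44.6 - 127.5 = -56.2
Trade balance = -223.9 + (-56.2) = -280.1
(Excluded from the trade balance — primary income: compensation earned by residents employed abroad 13.9, dividends received from foreign subsidiaries of resident firms 33.3, reinvested earnings on direct investment abroad 19.3; capital account: debt forgiveness received from foreign official creditors 17.9; secondary income: official foreign aid grants received (current) 13.0; financial account: new loans extended by domestic banks to foreign borrowers 83.3, inward foreign direct investment in the manufacturing sector 148.2, sale of domestic government bonds to non-residents 51.0, acquisition of a foreign subsidiary by a resident firm (outward FDI) 38.9.)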